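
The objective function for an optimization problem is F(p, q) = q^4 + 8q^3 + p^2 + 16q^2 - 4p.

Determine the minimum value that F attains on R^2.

F(p,q) separates as A(p) + B(q), so its minimum is min A + min B.
A'(p) = 2p - 4 vanishes at p ∈ {2}; B'(q) = 4q(q + 2)(q + 4) vanishes at q ∈ {-4, -2, 0}.
Local minima of A (where A''>0): A(2)=-4. Local minima of B: B(-4)=0, B(0)=0.
So the global minimum of F is A(2) + B(-4) = -4 + 0 = -4, attained at (2, -4).

-4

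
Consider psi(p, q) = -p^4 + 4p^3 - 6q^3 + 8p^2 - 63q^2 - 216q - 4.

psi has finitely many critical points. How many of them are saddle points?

psi separates as a function of p plus a function of q, so ∇psi=0 decouples.
∂psi/∂p = -4p(p - 4)(p + 1) = 0 at p ∈ {-1, 0, 4}; ∂psi/∂q = -18(q + 3)(q + 4) = 0 at q ∈ {-4, -3}.
The Hessian is diagonal: diag(psi_pp, psi_qq). Second derivatives: psi_pp(-1)=-20, psi_pp(0)=16, psi_pp(4)=-80; psi_qq(-4)=18, psi_qq(-3)=-18.
Saddle points occur where the two diagonal entries have opposite signs: (-1, -4), (0, -3), (4, -4). Count: 3.

3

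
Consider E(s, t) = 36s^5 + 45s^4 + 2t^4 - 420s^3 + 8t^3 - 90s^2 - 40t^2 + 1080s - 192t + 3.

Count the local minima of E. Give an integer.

4

E separates as a function of s plus a function of t, so ∇E=0 decouples.
∂E/∂s = 180(s - 2)(s - 1)(s + 1)(s + 3) = 0 at s ∈ {-3, -1, 1, 2}; ∂E/∂t = 8(t - 3)(t + 2)(t + 4) = 0 at t ∈ {-4, -2, 3}.
The Hessian is diagonal: diag(E_ss, E_tt). Second derivatives: E_ss(-3)=-7200, E_ss(-1)=2160, E_ss(1)=-1440, E_ss(2)=2700; E_tt(-4)=112, E_tt(-2)=-80, E_tt(3)=280.
Local minima occur where both diagonal entries positive: (-1, -4), (-1, 3), (2, -4), (2, 3). Count: 4.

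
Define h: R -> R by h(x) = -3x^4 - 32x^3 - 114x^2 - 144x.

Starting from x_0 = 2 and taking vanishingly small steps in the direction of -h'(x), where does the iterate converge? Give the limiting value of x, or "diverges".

diverges

h'(x) = -12(x + 1)(x + 3)(x + 4), so h'(2) = -1080.
Gradient descent moves in the -h' direction, i.e. x is increasing.
There is no critical point above x=2, and h' keeps the same sign, so the iterate runs off to +∞.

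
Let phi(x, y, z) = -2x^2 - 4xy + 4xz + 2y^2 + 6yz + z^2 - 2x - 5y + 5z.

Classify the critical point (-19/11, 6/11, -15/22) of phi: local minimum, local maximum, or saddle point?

The Hessian is constant: H = [[-4, -4, 4], [-4, 4, 6], [4, 6, 2]].
Leading principal minors: Δ₁ = -4, Δ₂ = -32, Δ₃ = -176.
The minors fit neither the all-positive nor the alternating-sign pattern, so H is indefinite: a saddle point.

saddle point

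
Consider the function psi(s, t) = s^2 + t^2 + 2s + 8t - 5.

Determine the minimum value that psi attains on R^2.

psi(s,t) separates as P(s) + Q(t) − 5, so its minimum is min P + min Q − 5.
P'(s) = 2s + 2 vanishes at s ∈ {-1}; Q'(t) = 2(t + 4) vanishes at t ∈ {-4}.
Local minima of P (where P''>0): P(-1)=-1. Local minima of Q: Q(-4)=-16.
So the global minimum of psi is P(-1) + Q(-4) − 5 = -1 − 16 − 5 = -22, attained at (-1, -4).

-22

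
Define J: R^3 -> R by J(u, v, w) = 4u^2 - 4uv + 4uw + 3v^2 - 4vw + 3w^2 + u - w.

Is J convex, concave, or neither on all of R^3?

J is quadratic, so its Hessian is the constant matrix H = [[8, -4, 4], [-4, 6, -4], [4, -4, 6]].
Leading principal minors: 8, 32, 96.
All positive ⇒ H ≻ 0 ⇒ convex.

convex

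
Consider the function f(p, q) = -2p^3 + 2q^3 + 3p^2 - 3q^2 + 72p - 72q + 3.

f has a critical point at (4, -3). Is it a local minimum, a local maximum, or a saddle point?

local maximum

The mixed partial ∂²f/∂p∂q is 0, so the Hessian at any point is diag(f_pp, f_qq) = diag(6(-2p + 1), 6(2q - 1)).
At (4, -3): H = diag(-42, -42).
Both eigenvalues are negative, so H is negative definite: a local maximum.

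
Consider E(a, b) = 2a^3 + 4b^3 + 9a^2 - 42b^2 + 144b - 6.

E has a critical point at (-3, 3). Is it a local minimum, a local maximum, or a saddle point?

local maximum

The mixed partial ∂²E/∂a∂b is 0, so the Hessian at any point is diag(E_aa, E_bb) = diag(6(2a + 3), 12(2b - 7)).
At (-3, 3): H = diag(-18, -12).
Both eigenvalues are negative, so H is negative definite: a local maximum.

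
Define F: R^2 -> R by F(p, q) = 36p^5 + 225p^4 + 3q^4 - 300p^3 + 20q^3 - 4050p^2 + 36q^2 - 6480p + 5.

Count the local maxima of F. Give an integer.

2

F separates as a function of p plus a function of q, so ∇F=0 decouples.
∂F/∂p = 180(p - 3)(p + 1)(p + 3)(p + 4) = 0 at p ∈ {-4, -3, -1, 3}; ∂F/∂q = 12q(q + 2)(q + 3) = 0 at q ∈ {-3, -2, 0}.
The Hessian is diagonal: diag(F_pp, F_qq). Second derivatives: F_pp(-4)=-3780, F_pp(-3)=2160, F_pp(-1)=-4320, F_pp(3)=30240; F_qq(-3)=36, F_qq(-2)=-24, F_qq(0)=72.
Local maxima occur where both diagonal entries negative: (-4, -2), (-1, -2). Count: 2.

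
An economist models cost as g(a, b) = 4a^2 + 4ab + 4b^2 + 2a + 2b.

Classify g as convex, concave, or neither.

convex

g is quadratic, so its Hessian is the constant matrix H = [[8, 4], [4, 8]].
det(H) = 48, tr(H) = 16.
det(H) > 0 and tr(H) > 0, so H is positive definite everywhere: convex.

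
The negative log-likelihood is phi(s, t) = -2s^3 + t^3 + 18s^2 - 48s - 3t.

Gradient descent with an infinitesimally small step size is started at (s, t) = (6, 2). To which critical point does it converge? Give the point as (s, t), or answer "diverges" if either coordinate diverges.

diverges

phi is separable, so gradient descent decouples: s follows -∂phi/∂s, t follows -∂phi/∂t.
∂phi/∂s = -6(s - 4)(s - 2); at s=6 this is -48, so s increases.
∂phi/∂t = 3(t - 1)(t + 1); at t=2 this is 9, so t decreases.
The s-coordinate has no critical point in that direction and runs off to infinity.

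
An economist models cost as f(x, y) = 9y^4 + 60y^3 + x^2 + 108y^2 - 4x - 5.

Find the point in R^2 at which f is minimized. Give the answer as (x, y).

(2, 0)

f(x,y) separates as P(x) + Q(y) − 5, so its minimum is min P + min Q − 5.
P'(x) = 2x - 4 vanishes at x ∈ {2}; Q'(y) = 36y(y + 2)(y + 3) vanishes at y ∈ {-3, -2, 0}.
Local minima of P (where P''>0): P(2)=-4. Local minima of Q: Q(-3)=81, Q(0)=0.
So the global minimum of f is P(2) + Q(0) − 5 = -4 + 0 − 5 = -9, attained at (2, 0).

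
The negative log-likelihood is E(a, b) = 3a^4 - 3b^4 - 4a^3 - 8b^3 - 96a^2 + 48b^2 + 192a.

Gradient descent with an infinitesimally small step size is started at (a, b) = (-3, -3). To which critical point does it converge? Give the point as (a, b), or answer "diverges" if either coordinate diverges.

E is separable, so gradient descent decouples: a follows -∂E/∂a, b follows -∂E/∂b.
∂E/∂a = 12(a - 4)(a - 1)(a + 4); at a=-3 this is 336, so a decreases.
∂E/∂b = -12b(b - 2)(b + 4); at b=-3 this is -180, so b increases.
a converges to its nearest critical value -4 (a local min of the a-part); b converges to 0. The iterate converges to (-4, 0).

(-4, 0)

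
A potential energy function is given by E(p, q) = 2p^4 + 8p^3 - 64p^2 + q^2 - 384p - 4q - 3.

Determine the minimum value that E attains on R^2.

-1543

E(p,q) separates as A(p) + B(q) − 3, so its minimum is min A + min B − 3.
A'(p) = 8(p - 4)(p + 3)(p + 4) vanishes at p ∈ {-4, -3, 4}; B'(q) = 2q - 4 vanishes at q ∈ {2}.
Local minima of A (where A''>0): A(-4)=512, A(4)=-1536. Local minima of B: B(2)=-4.
So the global minimum of E is A(4) + B(2) − 3 = -1536 − 4 − 3 = -1543, attained at (4, 2).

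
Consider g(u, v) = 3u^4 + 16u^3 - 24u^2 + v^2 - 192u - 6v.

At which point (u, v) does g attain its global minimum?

g(u,v) separates as P(u) + Q(v), so its minimum is min P + min Q.
P'(u) = 12(u - 2)(u + 2)(u + 4) vanishes at u ∈ {-4, -2, 2}; Q'(v) = 2v - 6 vanishes at v ∈ {3}.
Local minima of P (where P''>0): P(-4)=128, P(2)=-304. Local minima of Q: Q(3)=-9.
So the global minimum of g is P(2) + Q(3) = -304 − 9 = -313, attained at (2, 3).

(2, 3)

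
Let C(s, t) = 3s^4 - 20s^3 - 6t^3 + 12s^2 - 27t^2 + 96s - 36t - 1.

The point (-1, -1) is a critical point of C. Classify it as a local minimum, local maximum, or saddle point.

saddle point

The mixed partial ∂²C/∂s∂t is 0, so the Hessian at any point is diag(C_ss, C_tt) = diag(12(3s^2 - 10s + 2), -18(2t + 3)).
At (-1, -1): H = diag(180, -18).
The eigenvalues have opposite signs, so H is indefinite: a saddle point.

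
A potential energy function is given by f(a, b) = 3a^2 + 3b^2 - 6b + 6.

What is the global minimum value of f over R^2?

3

f(a,b) separates as P(a) + Q(b) + 6, so its minimum is min P + min Q + 6.
P'(a) = 6a vanishes at a ∈ {0}; Q'(b) = 6b - 6 vanishes at b ∈ {1}.
Local minima of P (where P''>0): P(0)=0. Local minima of Q: Q(1)=-3.
So the global minimum of f is P(0) + Q(1) + 6 = 0 − 3 + 6 = 3, attained at (0, 1).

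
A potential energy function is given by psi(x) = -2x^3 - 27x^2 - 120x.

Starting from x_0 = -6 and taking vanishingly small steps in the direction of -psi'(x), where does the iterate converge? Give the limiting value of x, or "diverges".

psi'(x) = -6(x + 4)(x + 5), so psi'(-6) = -12.
Gradient descent moves in the -psi' direction, i.e. x is increasing.
The nearest critical point in that direction is x = -5, where psi'' = 6 > 0 (a local minimum). The iterate converges there.

-5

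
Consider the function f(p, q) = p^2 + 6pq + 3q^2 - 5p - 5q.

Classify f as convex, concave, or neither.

f is quadratic, so its Hessian is the constant matrix H = [[2, 6], [6, 6]].
det(H) = -24, tr(H) = 8.
det(H) < 0, so H is indefinite: neither convex nor concave.

neither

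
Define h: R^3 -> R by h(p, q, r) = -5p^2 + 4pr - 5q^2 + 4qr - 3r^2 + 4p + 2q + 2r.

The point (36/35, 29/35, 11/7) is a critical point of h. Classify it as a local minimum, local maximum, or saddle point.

The Hessian is constant: H = [[-10, 0, 4], [0, -10, 4], [4, 4, -6]].
Leading principal minors: Δ₁ = -10, Δ₂ = 100, Δ₃ = -280.
The minors alternate sign starting negative (−, +, −), so H is negative definite: a local maximum.

local maximum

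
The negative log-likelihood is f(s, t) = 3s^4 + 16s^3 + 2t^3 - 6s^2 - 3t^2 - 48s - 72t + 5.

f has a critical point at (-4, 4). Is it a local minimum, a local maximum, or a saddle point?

The mixed partial ∂²f/∂s∂t is 0, so the Hessian at any point is diag(f_ss, f_tt) = diag(12(3s^2 + 8s - 1), 6(2t - 1)).
At (-4, 4): H = diag(180, 42).
Both eigenvalues are positive, so H is positive definite: a local minimum.

local minimum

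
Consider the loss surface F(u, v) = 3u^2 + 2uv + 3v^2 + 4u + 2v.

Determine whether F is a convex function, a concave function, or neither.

F is quadratic, so its Hessian is the constant matrix H = [[6, 2], [2, 6]].
det(H) = 32, tr(H) = 12.
det(H) > 0 and tr(H) > 0, so H is positive definite everywhere: convex.

convex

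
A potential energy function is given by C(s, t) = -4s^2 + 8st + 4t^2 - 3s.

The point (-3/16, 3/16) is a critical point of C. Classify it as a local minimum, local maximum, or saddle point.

saddle point

The Hessian of C is constant: H = [[-8, 8], [8, 8]].
det(H) = (-8)·8 − 8² = -128.
Since det(H) < 0, H is indefinite and the critical point is a saddle point.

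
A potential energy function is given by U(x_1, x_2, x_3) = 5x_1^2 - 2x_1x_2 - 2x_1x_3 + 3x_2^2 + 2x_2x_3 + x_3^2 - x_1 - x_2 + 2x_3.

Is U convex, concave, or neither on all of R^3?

convex

U is quadratic, so its Hessian is the constant matrix H = [[10, -2, -2], [-2, 6, 2], [-2, 2, 2]].
Leading principal minors: 10, 56, 64.
All positive ⇒ H ≻ 0 ⇒ convex.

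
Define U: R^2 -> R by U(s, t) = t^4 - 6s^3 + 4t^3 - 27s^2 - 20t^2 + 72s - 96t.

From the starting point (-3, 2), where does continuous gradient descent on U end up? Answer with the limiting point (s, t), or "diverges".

U is separable, so gradient descent decouples: s follows -∂U/∂s, t follows -∂U/∂t.
∂U/∂s = -18(s - 1)(s + 4); at s=-3 this is 72, so s decreases.
∂U/∂t = 4(t - 3)(t + 2)(t + 4); at t=2 this is -96, so t increases.
s converges to its nearest critical value -4 (a local min of the s-part); t converges to 3. The iterate converges to (-4, 3).

(-4, 3)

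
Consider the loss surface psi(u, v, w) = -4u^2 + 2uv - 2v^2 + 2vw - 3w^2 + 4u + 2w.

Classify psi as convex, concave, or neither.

psi is quadratic, so its Hessian is the constant matrix H = [[-8, 2, 0], [2, -4, 2], [0, 2, -6]].
Leading principal minors: -8, 28, -136.
Signs alternate −, +, − ⇒ H ≺ 0 ⇒ concave.

concave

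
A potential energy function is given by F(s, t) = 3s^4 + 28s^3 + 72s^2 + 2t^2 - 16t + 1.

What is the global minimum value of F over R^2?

F(s,t) separates as P(s) + Q(t) + 1, so its minimum is min P + min Q + 1.
P'(s) = 12s(s + 3)(s + 4) vanishes at s ∈ {-4, -3, 0}; Q'(t) = 4(t - 4) vanishes at t ∈ {4}.
Local minima of P (where P''>0): P(-4)=128, P(0)=0. Local minima of Q: Q(4)=-32.
So the global minimum of F is P(0) + Q(4) + 1 = 0 − 32 + 1 = -31, attained at (0, 4).

-31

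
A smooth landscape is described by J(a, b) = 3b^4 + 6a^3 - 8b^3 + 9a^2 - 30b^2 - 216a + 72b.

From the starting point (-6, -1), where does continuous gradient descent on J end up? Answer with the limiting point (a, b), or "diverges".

J is separable, so gradient descent decouples: a follows -∂J/∂a, b follows -∂J/∂b.
∂J/∂a = 18(a - 3)(a + 4); at a=-6 this is 324, so a decreases.
∂J/∂b = 12(b - 3)(b - 1)(b + 2); at b=-1 this is 96, so b decreases.
The a-coordinate has no critical point in that direction and runs off to infinity.

diverges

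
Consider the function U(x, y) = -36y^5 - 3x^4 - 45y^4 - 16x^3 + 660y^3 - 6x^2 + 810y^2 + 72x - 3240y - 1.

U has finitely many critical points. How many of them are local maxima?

U separates as a function of x plus a function of y, so ∇U=0 decouples.
∂U/∂x = -12(x - 1)(x + 2)(x + 3) = 0 at x ∈ {-3, -2, 1}; ∂U/∂y = -180(y - 3)(y - 1)(y + 2)(y + 3) = 0 at y ∈ {-3, -2, 1, 3}.
The Hessian is diagonal: diag(U_xx, U_yy). Second derivatives: U_xx(-3)=-48, U_xx(-2)=36, U_xx(1)=-144; U_yy(-3)=4320, U_yy(-2)=-2700, U_yy(1)=4320, U_yy(3)=-10800.
Local maxima occur where both diagonal entries negative: (-3, -2), (-3, 3), (1, -2), (1, 3). Count: 4.

4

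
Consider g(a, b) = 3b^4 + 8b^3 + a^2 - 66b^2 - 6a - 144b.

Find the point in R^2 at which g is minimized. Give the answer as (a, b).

(3, 3)

g(a,b) separates as P(a) + Q(b), so its minimum is min P + min Q.
P'(a) = 2a - 6 vanishes at a ∈ {3}; Q'(b) = 12(b - 3)(b + 1)(b + 4) vanishes at b ∈ {-4, -1, 3}.
Local minima of P (where P''>0): P(3)=-9. Local minima of Q: Q(-4)=-224, Q(3)=-567.
So the global minimum of g is P(3) + Q(3) = -9 − 567 = -576, attained at (3, 3).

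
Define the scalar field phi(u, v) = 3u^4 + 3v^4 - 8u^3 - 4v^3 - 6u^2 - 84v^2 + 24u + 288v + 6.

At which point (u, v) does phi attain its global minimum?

phi(u,v) separates as P(u) + Q(v) + 6, so its minimum is min P + min Q + 6.
P'(u) = 12(u - 2)(u - 1)(u + 1) vanishes at u ∈ {-1, 1, 2}; Q'(v) = 12(v - 3)(v - 2)(v + 4) vanishes at v ∈ {-4, 2, 3}.
Local minima of P (where P''>0): P(-1)=-19, P(2)=8. Local minima of Q: Q(-4)=-1472, Q(3)=243.
So the global minimum of phi is P(-1) + Q(-4) + 6 = -19 − 1472 + 6 = -1485, attained at (-1, -4).

(-1, -4)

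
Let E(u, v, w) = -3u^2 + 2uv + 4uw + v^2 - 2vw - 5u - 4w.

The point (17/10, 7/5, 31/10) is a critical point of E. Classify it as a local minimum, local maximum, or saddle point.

saddle point

The Hessian is constant: H = [[-6, 2, 4], [2, 2, -2], [4, -2, 0]].
Leading principal minors: Δ₁ = -6, Δ₂ = -16, Δ₃ = -40.
The minors fit neither the all-positive nor the alternating-sign pattern, so H is indefinite: a saddle point.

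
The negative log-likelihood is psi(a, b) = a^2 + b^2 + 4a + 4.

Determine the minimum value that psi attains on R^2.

psi(a,b) separates as P(a) + Q(b) + 4, so its minimum is min P + min Q + 4.
P'(a) = 2a + 4 vanishes at a ∈ {-2}; Q'(b) = 2b vanishes at b ∈ {0}.
Local minima of P (where P''>0): P(-2)=-4. Local minima of Q: Q(0)=0.
So the global minimum of psi is P(-2) + Q(0) + 4 = -4 + 0 + 4 = 0, attained at (-2, 0).

0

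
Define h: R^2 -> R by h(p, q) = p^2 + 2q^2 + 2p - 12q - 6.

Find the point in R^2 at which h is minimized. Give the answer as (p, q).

(-1, 3)

h(p,q) separates as A(p) + B(q) − 6, so its minimum is min A + min B − 6.
A'(p) = 2p + 2 vanishes at p ∈ {-1}; B'(q) = 4q - 12 vanishes at q ∈ {3}.
Local minima of A (where A''>0): A(-1)=-1. Local minima of B: B(3)=-18.
So the global minimum of h is A(-1) + B(3) − 6 = -1 − 18 − 6 = -25, attained at (-1, 3).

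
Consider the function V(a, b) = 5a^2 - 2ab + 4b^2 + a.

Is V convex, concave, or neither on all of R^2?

convex

V is quadratic, so its Hessian is the constant matrix H = [[10, -2], [-2, 8]].
det(H) = 76, tr(H) = 18.
det(H) > 0 and tr(H) > 0, so H is positive definite everywhere: convex.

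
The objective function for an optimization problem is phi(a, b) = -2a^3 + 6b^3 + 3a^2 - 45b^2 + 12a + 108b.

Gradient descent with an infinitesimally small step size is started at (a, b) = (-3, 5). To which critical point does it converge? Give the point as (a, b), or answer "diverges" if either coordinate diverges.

(-1, 3)

phi is separable, so gradient descent decouples: a follows -∂phi/∂a, b follows -∂phi/∂b.
∂phi/∂a = -6(a - 2)(a + 1); at a=-3 this is -60, so a increases.
∂phi/∂b = 18(b - 3)(b - 2); at b=5 this is 108, so b decreases.
a converges to its nearest critical value -1 (a local min of the a-part); b converges to 3. The iterate converges to (-1, 3).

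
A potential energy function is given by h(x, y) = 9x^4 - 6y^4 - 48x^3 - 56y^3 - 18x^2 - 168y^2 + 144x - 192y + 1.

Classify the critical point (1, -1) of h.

The mixed partial ∂²h/∂x∂y is 0, so the Hessian at any point is diag(h_xx, h_yy) = diag(36(3x^2 - 8x - 1), -24(3y^2 + 14y + 14)).
At (1, -1): H = diag(-216, -72).
Both eigenvalues are negative, so H is negative definite: a local maximum.

local maximum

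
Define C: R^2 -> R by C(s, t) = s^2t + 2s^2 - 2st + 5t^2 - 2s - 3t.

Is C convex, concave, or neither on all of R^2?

neither

The term s^2t is cubic, so the Hessian is not constant.
∂²C/∂s² = 2t + 4, which takes both signs as t varies (negative for sufficiently negative t). A diagonal entry of the Hessian changing sign means the Hessian is neither positive- nor negative-semidefinite on all of R^2.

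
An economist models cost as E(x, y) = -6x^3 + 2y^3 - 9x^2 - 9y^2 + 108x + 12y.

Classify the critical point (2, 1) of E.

local maximum

The mixed partial ∂²E/∂x∂y is 0, so the Hessian at any point is diag(E_xx, E_yy) = diag(-18(2x + 1), 6(2y - 3)).
At (2, 1): H = diag(-90, -6).
Both eigenvalues are negative, so H is negative definite: a local maximum.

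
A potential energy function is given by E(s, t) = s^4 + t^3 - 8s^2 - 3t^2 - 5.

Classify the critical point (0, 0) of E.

The mixed partial ∂²E/∂s∂t is 0, so the Hessian at any point is diag(E_ss, E_tt) = diag(4(3s^2 - 4), 6(t - 1)).
At (0, 0): H = diag(-16, -6).
Both eigenvalues are negative, so H is negative definite: a local maximum.

local maximum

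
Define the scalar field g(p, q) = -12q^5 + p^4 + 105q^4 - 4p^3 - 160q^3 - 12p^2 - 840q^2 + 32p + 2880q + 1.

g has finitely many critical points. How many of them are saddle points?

6

g separates as a function of p plus a function of q, so ∇g=0 decouples.
∂g/∂p = 4(p - 4)(p - 1)(p + 2) = 0 at p ∈ {-2, 1, 4}; ∂g/∂q = -60(q - 4)(q - 3)(q - 2)(q + 2) = 0 at q ∈ {-2, 2, 3, 4}.
The Hessian is diagonal: diag(g_pp, g_qq). Second derivatives: g_pp(-2)=72, g_pp(1)=-36, g_pp(4)=72; g_qq(-2)=7200, g_qq(2)=-480, g_qq(3)=300, g_qq(4)=-720.
Saddle points occur where the two diagonal entries have opposite signs: (-2, 2), (-2, 4), (1, -2), (1, 3), (4, 2), (4, 4). Count: 6.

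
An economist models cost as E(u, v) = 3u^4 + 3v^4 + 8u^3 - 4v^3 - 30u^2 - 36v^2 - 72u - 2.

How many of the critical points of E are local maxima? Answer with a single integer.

1

E separates as a function of u plus a function of v, so ∇E=0 decouples.
∂E/∂u = 12(u - 2)(u + 1)(u + 3) = 0 at u ∈ {-3, -1, 2}; ∂E/∂v = 12v(v - 3)(v + 2) = 0 at v ∈ {-2, 0, 3}.
The Hessian is diagonal: diag(E_uu, E_vv). Second derivatives: E_uu(-3)=120, E_uu(-1)=-72, E_uu(2)=180; E_vv(-2)=120, E_vv(0)=-72, E_vv(3)=180.
Local maxima occur where both diagonal entries negative: (-1, 0). Count: 1.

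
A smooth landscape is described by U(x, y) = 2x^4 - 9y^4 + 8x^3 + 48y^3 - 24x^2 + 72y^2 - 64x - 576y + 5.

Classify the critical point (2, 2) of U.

local minimum

The mixed partial ∂²U/∂x∂y is 0, so the Hessian at any point is diag(U_xx, U_yy) = diag(24(x^2 + 2x - 2), 36(-3y^2 + 8y + 4)).
At (2, 2): H = diag(144, 288).
Both eigenvalues are positive, so H is positive definite: a local minimum.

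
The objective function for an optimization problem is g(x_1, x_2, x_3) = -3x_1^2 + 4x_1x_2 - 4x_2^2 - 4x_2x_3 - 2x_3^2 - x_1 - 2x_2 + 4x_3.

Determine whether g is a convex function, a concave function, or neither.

g is quadratic, so its Hessian is the constant matrix H = [[-6, 4, 0], [4, -8, -4], [0, -4, -4]].
Leading principal minors: -6, 32, -32.
Signs alternate −, +, − ⇒ H ≺ 0 ⇒ concave.

concave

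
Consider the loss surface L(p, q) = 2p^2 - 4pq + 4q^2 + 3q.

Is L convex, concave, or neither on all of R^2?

convex

L is quadratic, so its Hessian is the constant matrix H = [[4, -4], [-4, 8]].
det(H) = 16, tr(H) = 12.
det(H) > 0 and tr(H) > 0, so H is positive definite everywhere: convex.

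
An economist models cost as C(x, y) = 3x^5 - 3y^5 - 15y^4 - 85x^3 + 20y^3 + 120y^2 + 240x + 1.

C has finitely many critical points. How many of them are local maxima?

4

C separates as a function of x plus a function of y, so ∇C=0 decouples.
∂C/∂x = 15(x - 4)(x - 1)(x + 1)(x + 4) = 0 at x ∈ {-4, -1, 1, 4}; ∂C/∂y = -15y(y - 2)(y + 2)(y + 4) = 0 at y ∈ {-4, -2, 0, 2}.
The Hessian is diagonal: diag(C_xx, C_yy). Second derivatives: C_xx(-4)=-1800, C_xx(-1)=450, C_xx(1)=-450, C_xx(4)=1800; C_yy(-4)=720, C_yy(-2)=-240, C_yy(0)=240, C_yy(2)=-720.
Local maxima occur where both diagonal entries negative: (-4, -2), (-4, 2), (1, -2), (1, 2). Count: 4.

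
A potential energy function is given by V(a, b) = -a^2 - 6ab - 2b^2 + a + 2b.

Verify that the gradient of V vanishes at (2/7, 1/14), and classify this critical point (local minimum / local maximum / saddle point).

∇V = (-2a - 6b + 1, -6a - 4b + 2); substituting (2/7, 1/14) gives ∇V = (0, 0), so (2/7, 1/14) is indeed a critical point.
The Hessian of V is constant: H = [[-2, -6], [-6, -4]].
det(H) = (-2)·(-4) − (-6)² = -28.
Since det(H) < 0, H is indefinite and the critical point is a saddle point.

saddle point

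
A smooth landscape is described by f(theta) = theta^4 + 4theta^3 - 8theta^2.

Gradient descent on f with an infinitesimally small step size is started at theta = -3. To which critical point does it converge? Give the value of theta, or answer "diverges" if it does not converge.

-4

f'(theta) = 4theta(theta - 1)(theta + 4), so f'(-3) = 48.
Gradient descent moves in the -f' direction, i.e. theta is decreasing.
The nearest critical point in that direction is theta = -4, where f'' = 80 > 0 (a local minimum). The iterate converges there.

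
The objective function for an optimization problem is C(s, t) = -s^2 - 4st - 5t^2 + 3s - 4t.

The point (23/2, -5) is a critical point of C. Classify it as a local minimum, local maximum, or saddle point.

local maximum

The Hessian of C is constant: H = [[-2, -4], [-4, -10]].
det(H) = (-2)·(-10) − (-4)² = 4.
det(H) > 0 and tr(H) = -12 < 0, so H is negative definite and the point is a local maximum.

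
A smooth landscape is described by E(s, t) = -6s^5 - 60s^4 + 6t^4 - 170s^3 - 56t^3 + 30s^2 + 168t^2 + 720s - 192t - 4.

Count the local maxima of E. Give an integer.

E separates as a function of s plus a function of t, so ∇E=0 decouples.
∂E/∂s = -30(s - 1)(s + 2)(s + 3)(s + 4) = 0 at s ∈ {-4, -3, -2, 1}; ∂E/∂t = 24(t - 4)(t - 2)(t - 1) = 0 at t ∈ {1, 2, 4}.
The Hessian is diagonal: diag(E_ss, E_tt). Second derivatives: E_ss(-4)=300, E_ss(-3)=-120, E_ss(-2)=180, E_ss(1)=-1800; E_tt(1)=72, E_tt(2)=-48, E_tt(4)=144.
Local maxima occur where both diagonal entries negative: (-3, 2), (1, 2). Count: 2.

2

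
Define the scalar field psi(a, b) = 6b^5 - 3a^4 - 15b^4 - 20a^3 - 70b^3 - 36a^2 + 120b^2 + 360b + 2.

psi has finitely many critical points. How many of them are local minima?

psi separates as a function of a plus a function of b, so ∇psi=0 decouples.
∂psi/∂a = -12a(a + 2)(a + 3) = 0 at a ∈ {-3, -2, 0}; ∂psi/∂b = 30(b - 3)(b - 2)(b + 1)(b + 2) = 0 at b ∈ {-2, -1, 2, 3}.
The Hessian is diagonal: diag(psi_aa, psi_bb). Second derivatives: psi_aa(-3)=-36, psi_aa(-2)=24, psi_aa(0)=-72; psi_bb(-2)=-600, psi_bb(-1)=360, psi_bb(2)=-360, psi_bb(3)=600.
Local minima occur where both diagonal entries positive: (-2, -1), (-2, 3). Count: 2.

2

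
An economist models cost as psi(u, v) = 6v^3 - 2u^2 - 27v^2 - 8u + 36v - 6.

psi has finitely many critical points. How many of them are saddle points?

psi separates as a function of u plus a function of v, so ∇psi=0 decouples.
∂psi/∂u = -4(u + 2) = 0 at u ∈ {-2}; ∂psi/∂v = 18(v - 2)(v - 1) = 0 at v ∈ {1, 2}.
The Hessian is diagonal: diag(psi_uu, psi_vv). Second derivatives: psi_uu(-2)=-4; psi_vv(1)=-18, psi_vv(2)=18.
Saddle points occur where the two diagonal entries have opposite signs: (-2, 2). Count: 1.

1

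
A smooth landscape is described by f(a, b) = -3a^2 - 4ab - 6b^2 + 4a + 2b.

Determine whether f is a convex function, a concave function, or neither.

concave

f is quadratic, so its Hessian is the constant matrix H = [[-6, -4], [-4, -12]].
det(H) = 56, tr(H) = -18.
det(H) > 0 and tr(H) < 0, so H is negative definite everywhere: concave.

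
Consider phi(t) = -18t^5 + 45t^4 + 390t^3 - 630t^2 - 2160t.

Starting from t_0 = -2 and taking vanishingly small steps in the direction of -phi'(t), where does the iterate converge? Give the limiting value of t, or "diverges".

phi'(t) = -90(t - 4)(t - 2)(t + 1)(t + 3), so phi'(-2) = 2160.
Gradient descent moves in the -phi' direction, i.e. t is decreasing.
The nearest critical point in that direction is t = -3, where phi'' = 6300 > 0 (a local minimum). The iterate converges there.

-3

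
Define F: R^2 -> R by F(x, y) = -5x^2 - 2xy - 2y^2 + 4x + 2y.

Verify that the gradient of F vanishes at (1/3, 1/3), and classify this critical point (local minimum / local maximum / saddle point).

local maximum

∇F = (-10x - 2y + 4, -2x - 4y + 2); substituting (1/3, 1/3) gives ∇F = (0, 0), so (1/3, 1/3) is indeed a critical point.
The Hessian of F is constant: H = [[-10, -2], [-2, -4]].
det(H) = (-10)·(-4) − (-2)² = 36.
det(H) > 0 and tr(H) = -14 < 0, so H is negative definite and the point is a local maximum.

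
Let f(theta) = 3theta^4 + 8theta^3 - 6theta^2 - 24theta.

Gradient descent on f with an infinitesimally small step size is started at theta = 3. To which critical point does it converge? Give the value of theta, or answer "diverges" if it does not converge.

f'(theta) = 12(theta - 1)(theta + 1)(theta + 2), so f'(3) = 480.
Gradient descent moves in the -f' direction, i.e. theta is decreasing.
The nearest critical point in that direction is theta = 1, where f'' = 72 > 0 (a local minimum). The iterate converges there.

1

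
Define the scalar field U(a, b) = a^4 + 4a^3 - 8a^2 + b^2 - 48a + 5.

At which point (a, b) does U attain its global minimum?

(2, 0)

U(a,b) separates as P(a) + Q(b) + 5, so its minimum is min P + min Q + 5.
P'(a) = 4(a - 2)(a + 2)(a + 3) vanishes at a ∈ {-3, -2, 2}; Q'(b) = 2b vanishes at b ∈ {0}.
Local minima of P (where P''>0): P(-3)=45, P(2)=-80. Local minima of Q: Q(0)=0.
So the global minimum of U is P(2) + Q(0) + 5 = -80 + 0 + 5 = -75, attained at (2, 0).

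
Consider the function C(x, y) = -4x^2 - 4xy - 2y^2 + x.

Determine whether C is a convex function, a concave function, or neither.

C is quadratic, so its Hessian is the constant matrix H = [[-8, -4], [-4, -4]].
det(H) = 16, tr(H) = -12.
det(H) > 0 and tr(H) < 0, so H is negative definite everywhere: concave.

concave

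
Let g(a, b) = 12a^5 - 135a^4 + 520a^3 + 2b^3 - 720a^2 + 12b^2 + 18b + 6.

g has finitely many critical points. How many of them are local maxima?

2

g separates as a function of a plus a function of b, so ∇g=0 decouples.
∂g/∂a = 60a(a - 4)(a - 3)(a - 2) = 0 at a ∈ {0, 2, 3, 4}; ∂g/∂b = 6(b + 1)(b + 3) = 0 at b ∈ {-3, -1}.
The Hessian is diagonal: diag(g_aa, g_bb). Second derivatives: g_aa(0)=-1440, g_aa(2)=240, g_aa(3)=-180, g_aa(4)=480; g_bb(-3)=-12, g_bb(-1)=12.
Local maxima occur where both diagonal entries negative: (0, -3), (3, -3). Count: 2.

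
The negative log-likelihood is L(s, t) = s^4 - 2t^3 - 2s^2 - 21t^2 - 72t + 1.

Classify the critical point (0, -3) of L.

The mixed partial ∂²L/∂s∂t is 0, so the Hessian at any point is diag(L_ss, L_tt) = diag(4(3s^2 - 1), -6(2t + 7)).
At (0, -3): H = diag(-4, -6).
Both eigenvalues are negative, so H is negative definite: a local maximum.

local maximum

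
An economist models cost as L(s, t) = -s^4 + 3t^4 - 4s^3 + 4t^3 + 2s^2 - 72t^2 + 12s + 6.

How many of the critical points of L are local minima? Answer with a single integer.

2

L separates as a function of s plus a function of t, so ∇L=0 decouples.
∂L/∂s = -4(s - 1)(s + 1)(s + 3) = 0 at s ∈ {-3, -1, 1}; ∂L/∂t = 12t(t - 3)(t + 4) = 0 at t ∈ {-4, 0, 3}.
The Hessian is diagonal: diag(L_ss, L_tt). Second derivatives: L_ss(-3)=-32, L_ss(-1)=16, L_ss(1)=-32; L_tt(-4)=336, L_tt(0)=-144, L_tt(3)=252.
Local minima occur where both diagonal entries positive: (-1, -4), (-1, 3). Count: 2.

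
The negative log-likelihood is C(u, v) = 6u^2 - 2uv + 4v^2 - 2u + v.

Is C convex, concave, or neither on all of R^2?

convex

C is quadratic, so its Hessian is the constant matrix H = [[12, -2], [-2, 8]].
det(H) = 92, tr(H) = 20.
det(H) > 0 and tr(H) > 0, so H is positive definite everywhere: convex.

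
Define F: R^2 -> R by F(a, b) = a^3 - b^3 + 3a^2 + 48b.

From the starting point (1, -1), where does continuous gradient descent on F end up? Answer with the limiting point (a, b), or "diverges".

(0, -4)

F is separable, so gradient descent decouples: a follows -∂F/∂a, b follows -∂F/∂b.
∂F/∂a = 3a(a + 2); at a=1 this is 9, so a decreases.
∂F/∂b = -3(b - 4)(b + 4); at b=-1 this is 45, so b decreases.
a converges to its nearest critical value 0 (a local min of the a-part); b converges to -4. The iterate converges to (0, -4).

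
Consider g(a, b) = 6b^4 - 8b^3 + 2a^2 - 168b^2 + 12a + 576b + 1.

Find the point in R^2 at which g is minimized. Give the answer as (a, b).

g(a,b) separates as P(a) + Q(b) + 1, so its minimum is min P + min Q + 1.
P'(a) = 4a + 12 vanishes at a ∈ {-3}; Q'(b) = 24(b - 3)(b - 2)(b + 4) vanishes at b ∈ {-4, 2, 3}.
Local minima of P (where P''>0): P(-3)=-18. Local minima of Q: Q(-4)=-2944, Q(3)=486.
So the global minimum of g is P(-3) + Q(-4) + 1 = -18 − 2944 + 1 = -2961, attained at (-3, -4).

(-3, -4)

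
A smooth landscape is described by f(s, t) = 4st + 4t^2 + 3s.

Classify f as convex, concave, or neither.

f is quadratic, so its Hessian is the constant matrix H = [[0, 4], [4, 8]].
det(H) = -16, tr(H) = 8.
det(H) < 0, so H is indefinite: neither convex nor concave.

neither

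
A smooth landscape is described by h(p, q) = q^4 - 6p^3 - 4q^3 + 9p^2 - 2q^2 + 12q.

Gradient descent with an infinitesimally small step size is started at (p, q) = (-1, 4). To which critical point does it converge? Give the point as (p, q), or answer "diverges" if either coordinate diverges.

h is separable, so gradient descent decouples: p follows -∂h/∂p, q follows -∂h/∂q.
∂h/∂p = -18p(p - 1); at p=-1 this is -36, so p increases.
∂h/∂q = 4(q - 3)(q - 1)(q + 1); at q=4 this is 60, so q decreases.
p converges to its nearest critical value 0 (a local min of the p-part); q converges to 3. The iterate converges to (0, 3).

(0, 3)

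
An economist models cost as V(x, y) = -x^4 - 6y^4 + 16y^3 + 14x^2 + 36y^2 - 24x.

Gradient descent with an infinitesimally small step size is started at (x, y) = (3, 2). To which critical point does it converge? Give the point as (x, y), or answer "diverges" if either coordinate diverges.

diverges

V is separable, so gradient descent decouples: x follows -∂V/∂x, y follows -∂V/∂y.
∂V/∂x = -4(x - 2)(x - 1)(x + 3); at x=3 this is -48, so x increases.
∂V/∂y = -24y(y - 3)(y + 1); at y=2 this is 144, so y decreases.
The x-coordinate has no critical point in that direction and runs off to infinity.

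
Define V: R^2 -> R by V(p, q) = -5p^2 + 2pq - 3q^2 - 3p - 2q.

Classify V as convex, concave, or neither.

V is quadratic, so its Hessian is the constant matrix H = [[-10, 2], [2, -6]].
det(H) = 56, tr(H) = -16.
det(H) > 0 and tr(H) < 0, so H is negative definite everywhere: concave.

concave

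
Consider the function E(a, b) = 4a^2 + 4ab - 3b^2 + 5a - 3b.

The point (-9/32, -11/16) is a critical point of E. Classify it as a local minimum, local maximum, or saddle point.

saddle point

The Hessian of E is constant: H = [[8, 4], [4, -6]].
det(H) = 8·(-6) − 4² = -64.
Since det(H) < 0, H is indefinite and the critical point is a saddle point.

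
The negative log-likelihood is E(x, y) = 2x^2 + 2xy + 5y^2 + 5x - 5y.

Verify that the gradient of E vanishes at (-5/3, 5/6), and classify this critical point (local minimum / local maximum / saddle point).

∇E = (4x + 2y + 5, 2x + 10y - 5); substituting (-5/3, 5/6) gives ∇E = (0, 0), so (-5/3, 5/6) is indeed a critical point.
The Hessian of E is constant: H = [[4, 2], [2, 10]].
det(H) = 4·10 − 2² = 36.
det(H) > 0 and tr(H) = 14 > 0, so H is positive definite and the point is a local minimum.

local minimum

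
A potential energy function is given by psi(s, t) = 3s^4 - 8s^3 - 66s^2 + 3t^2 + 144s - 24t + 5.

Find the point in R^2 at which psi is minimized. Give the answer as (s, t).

(-3, 4)

psi(s,t) separates as P(s) + Q(t) + 5, so its minimum is min P + min Q + 5.
P'(s) = 12(s - 4)(s - 1)(s + 3) vanishes at s ∈ {-3, 1, 4}; Q'(t) = 6(t - 4) vanishes at t ∈ {4}.
Local minima of P (where P''>0): P(-3)=-567, P(4)=-224. Local minima of Q: Q(4)=-48.
So the global minimum of psi is P(-3) + Q(4) + 5 = -567 − 48 + 5 = -610, attained at (-3, 4).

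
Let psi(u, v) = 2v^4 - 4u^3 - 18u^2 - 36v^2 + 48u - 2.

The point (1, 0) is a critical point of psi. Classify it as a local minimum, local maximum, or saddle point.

The mixed partial ∂²psi/∂u∂v is 0, so the Hessian at any point is diag(psi_uu, psi_vv) = diag(-12(2u + 3), 24(v^2 - 3)).
At (1, 0): H = diag(-60, -72).
Both eigenvalues are negative, so H is negative definite: a local maximum.

local maximum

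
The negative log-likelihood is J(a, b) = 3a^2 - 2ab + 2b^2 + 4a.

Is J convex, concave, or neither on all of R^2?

convex

J is quadratic, so its Hessian is the constant matrix H = [[6, -2], [-2, 4]].
det(H) = 20, tr(H) = 10.
det(H) > 0 and tr(H) > 0, so H is positive definite everywhere: convex.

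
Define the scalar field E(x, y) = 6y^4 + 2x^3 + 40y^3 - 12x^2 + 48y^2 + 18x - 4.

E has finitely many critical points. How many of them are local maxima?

E separates as a function of x plus a function of y, so ∇E=0 decouples.
∂E/∂x = 6(x - 3)(x - 1) = 0 at x ∈ {1, 3}; ∂E/∂y = 24y(y + 1)(y + 4) = 0 at y ∈ {-4, -1, 0}.
The Hessian is diagonal: diag(E_xx, E_yy). Second derivatives: E_xx(1)=-12, E_xx(3)=12; E_yy(-4)=288, E_yy(-1)=-72, E_yy(0)=96.
Local maxima occur where both diagonal entries negative: (1, -1). Count: 1.

1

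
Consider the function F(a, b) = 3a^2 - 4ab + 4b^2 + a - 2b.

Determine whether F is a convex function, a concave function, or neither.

F is quadratic, so its Hessian is the constant matrix H = [[6, -4], [-4, 8]].
det(H) = 32, tr(H) = 14.
det(H) > 0 and tr(H) > 0, so H is positive definite everywhere: convex.

convex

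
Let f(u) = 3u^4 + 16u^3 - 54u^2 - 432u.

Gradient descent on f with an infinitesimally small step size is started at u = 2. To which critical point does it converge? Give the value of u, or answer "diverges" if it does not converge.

3

f'(u) = 12(u - 3)(u + 3)(u + 4), so f'(2) = -360.
Gradient descent moves in the -f' direction, i.e. u is increasing.
The nearest critical point in that direction is u = 3, where f'' = 504 > 0 (a local minimum). The iterate converges there.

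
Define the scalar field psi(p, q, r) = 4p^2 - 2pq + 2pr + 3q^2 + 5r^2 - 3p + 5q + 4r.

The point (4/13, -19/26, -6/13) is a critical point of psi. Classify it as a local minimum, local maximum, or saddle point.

local minimum

The Hessian is constant: H = [[8, -2, 2], [-2, 6, 0], [2, 0, 10]].
Leading principal minors: Δ₁ = 8, Δ₂ = 44, Δ₃ = 416.
All leading minors are positive, so H is positive definite: a local minimum.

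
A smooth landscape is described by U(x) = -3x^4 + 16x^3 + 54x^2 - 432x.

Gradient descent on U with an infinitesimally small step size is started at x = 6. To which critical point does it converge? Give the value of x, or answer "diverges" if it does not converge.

U'(x) = -12(x - 4)(x - 3)(x + 3), so U'(6) = -648.
Gradient descent moves in the -U' direction, i.e. x is increasing.
There is no critical point above x=6, and U' keeps the same sign, so the iterate runs off to +∞.

diverges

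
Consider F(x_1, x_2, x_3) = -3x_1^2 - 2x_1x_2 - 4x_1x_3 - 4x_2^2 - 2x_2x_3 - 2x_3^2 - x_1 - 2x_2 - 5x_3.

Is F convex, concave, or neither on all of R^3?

F is quadratic, so its Hessian is the constant matrix H = [[-6, -2, -4], [-2, -8, -2], [-4, -2, -4]].
Leading principal minors: -6, 44, -56.
Signs alternate −, +, − ⇒ H ≺ 0 ⇒ concave.

concave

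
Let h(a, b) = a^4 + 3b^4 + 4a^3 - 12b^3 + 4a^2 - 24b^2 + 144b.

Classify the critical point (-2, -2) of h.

The mixed partial ∂²h/∂a∂b is 0, so the Hessian at any point is diag(h_aa, h_bb) = diag(4(3a^2 + 6a + 2), 12(3b^2 - 6b - 4)).
At (-2, -2): H = diag(8, 240).
Both eigenvalues are positive, so H is positive definite: a local minimum.

local minimum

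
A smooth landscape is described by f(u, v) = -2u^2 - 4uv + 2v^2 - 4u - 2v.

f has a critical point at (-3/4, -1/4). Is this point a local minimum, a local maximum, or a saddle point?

saddle point

The Hessian of f is constant: H = [[-4, -4], [-4, 4]].
det(H) = (-4)·4 − (-4)² = -32.
Since det(H) < 0, H is indefinite and the critical point is a saddle point.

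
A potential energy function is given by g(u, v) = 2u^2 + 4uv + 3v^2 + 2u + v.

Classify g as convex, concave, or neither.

g is quadratic, so its Hessian is the constant matrix H = [[4, 4], [4, 6]].
det(H) = 8, tr(H) = 10.
det(H) > 0 and tr(H) > 0, so H is positive definite everywhere: convex.

convex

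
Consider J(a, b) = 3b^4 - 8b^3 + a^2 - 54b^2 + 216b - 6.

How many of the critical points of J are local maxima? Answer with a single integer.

0

J separates as a function of a plus a function of b, so ∇J=0 decouples.
∂J/∂a = 2a = 0 at a ∈ {0}; ∂J/∂b = 12(b - 3)(b - 2)(b + 3) = 0 at b ∈ {-3, 2, 3}.
The Hessian is diagonal: diag(J_aa, J_bb). Second derivatives: J_aa(0)=2; J_bb(-3)=360, J_bb(2)=-60, J_bb(3)=72.
Local maxima occur where both diagonal entries negative: none. Count: 0.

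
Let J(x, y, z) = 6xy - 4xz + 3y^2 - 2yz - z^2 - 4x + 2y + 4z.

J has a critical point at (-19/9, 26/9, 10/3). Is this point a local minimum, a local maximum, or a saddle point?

The Hessian is constant: H = [[0, 6, -4], [6, 6, -2], [-4, -2, -2]].
Leading principal minors: Δ₁ = 0, Δ₂ = -36, Δ₃ = 72.
The minors fit neither the all-positive nor the alternating-sign pattern, so H is indefinite: a saddle point.

saddle point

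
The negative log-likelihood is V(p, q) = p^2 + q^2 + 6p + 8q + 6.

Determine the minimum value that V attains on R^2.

V(p,q) separates as A(p) + B(q) + 6, so its minimum is min A + min B + 6.
A'(p) = 2p + 6 vanishes at p ∈ {-3}; B'(q) = 2q + 8 vanishes at q ∈ {-4}.
Local minima of A (where A''>0): A(-3)=-9. Local minima of B: B(-4)=-16.
So the global minimum of V is A(-3) + B(-4) + 6 = -9 − 16 + 6 = -19, attained at (-3, -4).

-19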